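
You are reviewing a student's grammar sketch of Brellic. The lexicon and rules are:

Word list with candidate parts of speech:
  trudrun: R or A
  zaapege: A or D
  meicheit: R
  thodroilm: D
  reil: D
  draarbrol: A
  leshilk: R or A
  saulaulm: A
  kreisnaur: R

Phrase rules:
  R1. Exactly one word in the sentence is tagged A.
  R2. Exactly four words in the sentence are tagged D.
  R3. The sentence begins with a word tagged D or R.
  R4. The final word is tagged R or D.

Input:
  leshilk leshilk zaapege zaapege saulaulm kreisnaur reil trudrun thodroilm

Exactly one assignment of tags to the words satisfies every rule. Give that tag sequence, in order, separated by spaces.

Candidates per position — 1:leshilk {R,A}; 2:leshilk {R,A}; 3:zaapege {A,D}; 4:zaapege {A,D}; 5:saulaulm {A}; 6:kreisnaur {R}; 7:reil {D}; 8:trudrun {R,A}; 9:thodroilm {D}.
Word 1 cannot be A — rule 1 would then fail for every completion. It is R.
Word 2 cannot be A — rule 1 would then fail for every completion. It is R.
Word 3 cannot be A — rule 1 would then fail for every completion. It is D.
Word 4 cannot be A — rule 1 would then fail for every completion. It is D.
Word 8 cannot be A — rule 1 would then fail for every completion. It is R.
That leaves exactly one tagging: R R D D A R D R D.
Checking: rule 1 satisfied; rule 2 satisfied; rule 3 satisfied; rule 4 satisfied.

R R D D A R D R D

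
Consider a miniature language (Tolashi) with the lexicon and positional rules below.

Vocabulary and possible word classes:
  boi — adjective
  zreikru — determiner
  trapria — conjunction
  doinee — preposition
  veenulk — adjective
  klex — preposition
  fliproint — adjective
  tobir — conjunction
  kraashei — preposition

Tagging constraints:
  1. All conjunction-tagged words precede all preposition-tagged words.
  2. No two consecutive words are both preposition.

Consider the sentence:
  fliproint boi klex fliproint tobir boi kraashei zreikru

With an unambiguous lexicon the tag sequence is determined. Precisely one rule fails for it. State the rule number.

1

Fixed tagging: adjective adjective preposition adjective conjunction adjective preposition determiner.
Checking each rule: R1 violated, R2 holds.
Only rule 1 fails.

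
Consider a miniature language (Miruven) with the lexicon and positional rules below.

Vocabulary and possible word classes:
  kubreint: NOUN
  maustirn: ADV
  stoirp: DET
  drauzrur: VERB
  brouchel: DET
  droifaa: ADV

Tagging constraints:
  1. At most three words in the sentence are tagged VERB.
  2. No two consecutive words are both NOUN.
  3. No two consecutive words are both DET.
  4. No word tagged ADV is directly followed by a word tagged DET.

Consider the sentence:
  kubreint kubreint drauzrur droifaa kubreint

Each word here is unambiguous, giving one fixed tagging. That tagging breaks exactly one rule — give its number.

Fixed tagging: NOUN NOUN VERB ADV NOUN.
Checking each rule: R1 ok, R2 fails, R3 ok, R4 ok.
Only rule 2 fails.

2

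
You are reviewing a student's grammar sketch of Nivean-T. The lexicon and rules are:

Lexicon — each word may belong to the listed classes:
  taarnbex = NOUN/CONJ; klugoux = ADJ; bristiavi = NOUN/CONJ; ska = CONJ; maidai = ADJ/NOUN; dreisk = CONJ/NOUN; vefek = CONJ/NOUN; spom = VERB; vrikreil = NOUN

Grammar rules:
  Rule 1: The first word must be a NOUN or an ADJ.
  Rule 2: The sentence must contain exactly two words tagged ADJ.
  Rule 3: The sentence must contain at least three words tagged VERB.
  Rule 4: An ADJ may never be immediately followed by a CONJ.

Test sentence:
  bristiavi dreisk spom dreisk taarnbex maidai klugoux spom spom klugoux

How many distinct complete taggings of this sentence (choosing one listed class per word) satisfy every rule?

8

Candidates per position — 1:bristiavi {NOUN,CONJ}; 2:dreisk {CONJ,NOUN}; 3:spom {VERB}; 4:dreisk {CONJ,NOUN}; 5:taarnbex {NOUN,CONJ}; 6:maidai {ADJ,NOUN}; 7:klugoux {ADJ}; 8:spom {VERB}; 9:spom {VERB}; 10:klugoux {ADJ}.
There are 32 candidate sequences in total.
Checking each against the rules leaves 8 sequences.
Count = 8.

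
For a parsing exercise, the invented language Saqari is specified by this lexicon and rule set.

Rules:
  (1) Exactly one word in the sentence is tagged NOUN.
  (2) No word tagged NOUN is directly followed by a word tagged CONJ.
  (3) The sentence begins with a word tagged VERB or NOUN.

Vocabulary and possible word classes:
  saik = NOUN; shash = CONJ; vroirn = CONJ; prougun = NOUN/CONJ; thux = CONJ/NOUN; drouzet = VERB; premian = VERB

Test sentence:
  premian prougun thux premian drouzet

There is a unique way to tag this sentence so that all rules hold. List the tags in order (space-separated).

Candidates per position — 1:premian {VERB}; 2:prougun {NOUN,CONJ}; 3:thux {CONJ,NOUN}; 4:premian {VERB}; 5:drouzet {VERB}.
The remaining ambiguous positions (2, 3) are resolved jointly — only one combination satisfies every rule.
So the tagging must be: VERB CONJ NOUN VERB VERB.
Verifying each rule — rule 1 ok; rule 2 ok; rule 3 ok.

VERB CONJ NOUN VERB VERB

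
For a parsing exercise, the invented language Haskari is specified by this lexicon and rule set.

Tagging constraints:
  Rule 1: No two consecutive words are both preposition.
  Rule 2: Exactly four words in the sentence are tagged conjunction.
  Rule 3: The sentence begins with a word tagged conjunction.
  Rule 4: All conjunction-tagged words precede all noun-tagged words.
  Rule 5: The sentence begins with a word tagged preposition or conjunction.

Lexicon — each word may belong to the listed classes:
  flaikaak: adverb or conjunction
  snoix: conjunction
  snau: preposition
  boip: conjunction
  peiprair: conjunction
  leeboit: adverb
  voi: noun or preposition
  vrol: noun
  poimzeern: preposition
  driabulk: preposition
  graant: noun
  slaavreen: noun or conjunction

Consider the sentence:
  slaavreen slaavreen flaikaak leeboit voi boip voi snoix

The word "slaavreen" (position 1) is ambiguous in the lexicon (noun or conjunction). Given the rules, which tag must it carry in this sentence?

Candidates per position — 1:slaavreen {noun,conjunction}; 2:slaavreen {noun,conjunction}; 3:flaikaak {adverb,conjunction}; 4:leeboit {adverb}; 5:voi {noun,preposition}; 6:boip {conjunction}; 7:voi {noun,preposition}; 8:snoix {conjunction}.
Word 1 cannot be noun — rule 3 would then fail for every completion. It is conjunction.
Word 2 cannot be noun — rule 4 would then fail for every completion. It is conjunction.
Word 3 cannot be conjunction — rule 2 would then fail for every completion. It is adverb.
Word 5 cannot be noun — rule 4 would then fail for every completion. It is preposition.
Word 7 cannot be noun — rule 4 would then fail for every completion. It is preposition.
The unique satisfying tagging is: conjunction conjunction adverb adverb preposition conjunction preposition conjunction.
Checking: rule 1 holds; rule 2 holds; rule 3 holds; rule 4 holds; rule 5 holds.

conjunction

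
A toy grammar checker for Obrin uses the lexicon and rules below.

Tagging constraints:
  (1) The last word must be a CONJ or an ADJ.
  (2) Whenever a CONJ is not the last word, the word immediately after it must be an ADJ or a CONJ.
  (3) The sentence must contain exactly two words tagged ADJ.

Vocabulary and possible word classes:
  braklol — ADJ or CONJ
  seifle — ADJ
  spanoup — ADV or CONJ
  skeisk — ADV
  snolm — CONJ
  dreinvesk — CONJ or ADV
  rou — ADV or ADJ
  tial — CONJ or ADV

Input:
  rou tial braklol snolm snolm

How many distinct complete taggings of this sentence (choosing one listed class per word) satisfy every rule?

Candidates per position — 1:rou {ADV,ADJ}; 2:tial {CONJ,ADV}; 3:braklol {ADJ,CONJ}; 4:snolm {CONJ}; 5:snolm {CONJ}.
There are 8 candidate sequences in total.
The sequences that satisfy every rule: ADJ CONJ ADJ CONJ CONJ; ADJ ADV ADJ CONJ CONJ.
Count = 2.

2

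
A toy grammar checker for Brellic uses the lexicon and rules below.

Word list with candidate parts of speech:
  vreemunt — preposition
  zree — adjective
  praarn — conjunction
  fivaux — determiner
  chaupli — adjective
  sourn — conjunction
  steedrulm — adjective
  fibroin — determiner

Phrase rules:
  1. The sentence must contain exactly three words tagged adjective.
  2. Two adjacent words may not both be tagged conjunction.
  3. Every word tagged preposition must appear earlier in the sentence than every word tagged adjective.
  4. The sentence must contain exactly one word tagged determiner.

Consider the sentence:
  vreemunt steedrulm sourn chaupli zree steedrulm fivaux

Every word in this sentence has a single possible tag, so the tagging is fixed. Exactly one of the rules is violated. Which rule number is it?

1

Fixed tagging: preposition adjective conjunction adjective adjective adjective determiner.
Applying the rules: R1 ✗, R2 ✓, R3 ✓, R4 ✓.
Only rule 1 fails.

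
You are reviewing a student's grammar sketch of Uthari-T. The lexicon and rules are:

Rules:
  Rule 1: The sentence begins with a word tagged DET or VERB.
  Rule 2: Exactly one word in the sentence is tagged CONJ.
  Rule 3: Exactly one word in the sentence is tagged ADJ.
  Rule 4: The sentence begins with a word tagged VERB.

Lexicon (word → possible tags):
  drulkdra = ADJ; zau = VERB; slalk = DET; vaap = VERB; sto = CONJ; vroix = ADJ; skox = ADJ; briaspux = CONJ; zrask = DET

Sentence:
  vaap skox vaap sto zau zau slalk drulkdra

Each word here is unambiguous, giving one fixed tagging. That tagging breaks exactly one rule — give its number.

Fixed tagging: VERB ADJ VERB CONJ VERB VERB DET ADJ.
Checking each rule: R1 holds, R2 holds, R3 violated, R4 holds.
Only rule 3 fails.

3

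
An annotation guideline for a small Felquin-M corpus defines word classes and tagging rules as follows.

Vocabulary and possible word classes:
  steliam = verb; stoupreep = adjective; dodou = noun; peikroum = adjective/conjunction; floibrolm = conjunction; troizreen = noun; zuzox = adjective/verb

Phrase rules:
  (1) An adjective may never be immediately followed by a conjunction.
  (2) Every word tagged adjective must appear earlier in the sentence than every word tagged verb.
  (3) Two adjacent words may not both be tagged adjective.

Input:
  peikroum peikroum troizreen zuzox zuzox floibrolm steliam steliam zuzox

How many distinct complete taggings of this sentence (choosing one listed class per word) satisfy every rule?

4

Candidates per position — 1:peikroum {adjective,conjunction}; 2:peikroum {adjective,conjunction}; 3:troizreen {noun}; 4:zuzox {adjective,verb}; 5:zuzox {adjective,verb}; 6:floibrolm {conjunction}; 7:steliam {verb}; 8:steliam {verb}; 9:zuzox {adjective,verb}.
There are 32 candidate sequences in total.
The sequences that satisfy every rule: conjunction adjective noun adjective verb conjunction verb verb verb; conjunction adjective noun verb verb conjunction verb verb verb; conjunction conjunction noun adjective verb conjunction verb verb verb; conjunction conjunction noun verb verb conjunction verb verb verb.
Count = 4.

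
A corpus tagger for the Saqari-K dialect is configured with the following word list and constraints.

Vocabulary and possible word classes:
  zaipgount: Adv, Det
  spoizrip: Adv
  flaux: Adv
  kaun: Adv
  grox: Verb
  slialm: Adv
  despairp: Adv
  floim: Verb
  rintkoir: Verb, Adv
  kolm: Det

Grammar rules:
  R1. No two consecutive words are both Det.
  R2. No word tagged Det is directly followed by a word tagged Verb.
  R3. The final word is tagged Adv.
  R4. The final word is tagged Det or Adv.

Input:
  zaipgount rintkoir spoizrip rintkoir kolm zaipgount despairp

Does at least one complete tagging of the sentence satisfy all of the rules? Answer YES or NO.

YES

Candidates per position — 1:zaipgount {Adv,Det}; 2:rintkoir {Verb,Adv}; 3:spoizrip {Adv}; 4:rintkoir {Verb,Adv}; 5:kolm {Det}; 6:zaipgount {Adv,Det}; 7:despairp {Adv}.
One satisfying assignment: Adv Adv Adv Verb Det Adv Adv.
Rule-by-rule: rule 1 satisfied; rule 2 satisfied; rule 3 satisfied; rule 4 satisfied.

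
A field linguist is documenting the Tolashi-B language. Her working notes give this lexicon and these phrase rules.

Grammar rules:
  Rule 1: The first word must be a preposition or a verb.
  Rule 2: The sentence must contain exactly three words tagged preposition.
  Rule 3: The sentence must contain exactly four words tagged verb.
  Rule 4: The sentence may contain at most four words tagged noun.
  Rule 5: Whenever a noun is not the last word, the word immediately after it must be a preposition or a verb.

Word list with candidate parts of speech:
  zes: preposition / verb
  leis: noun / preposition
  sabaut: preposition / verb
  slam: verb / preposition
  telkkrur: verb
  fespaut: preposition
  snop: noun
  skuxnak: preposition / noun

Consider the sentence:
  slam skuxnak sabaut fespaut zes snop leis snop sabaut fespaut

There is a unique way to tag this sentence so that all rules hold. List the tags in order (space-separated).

verb noun verb preposition verb noun preposition noun verb preposition

Candidates per position — 1:slam {verb,preposition}; 2:skuxnak {preposition,noun}; 3:sabaut {preposition,verb}; 4:fespaut {preposition}; 5:zes {preposition,verb}; 6:snop {noun}; 7:leis {noun,preposition}; 8:snop {noun}; 9:sabaut {preposition,verb}; 10:fespaut {preposition}.
At position 1, choosing preposition makes rule 3 impossible to satisfy; hence verb.
At position 3, choosing preposition makes rule 3 impossible to satisfy; hence verb.
At position 5, choosing preposition makes rule 3 impossible to satisfy; hence verb.
At position 7, choosing noun makes rule 5 impossible to satisfy; hence preposition.
At position 9, choosing preposition makes rule 2 impossible to satisfy; hence verb.
At position 2, choosing preposition makes rule 2 impossible to satisfy; hence noun.
The only consistent sequence is: verb noun verb preposition verb noun preposition noun verb preposition.
Check: rule 1 satisfied; rule 2 satisfied; rule 3 satisfied; rule 4 satisfied; rule 5 satisfied.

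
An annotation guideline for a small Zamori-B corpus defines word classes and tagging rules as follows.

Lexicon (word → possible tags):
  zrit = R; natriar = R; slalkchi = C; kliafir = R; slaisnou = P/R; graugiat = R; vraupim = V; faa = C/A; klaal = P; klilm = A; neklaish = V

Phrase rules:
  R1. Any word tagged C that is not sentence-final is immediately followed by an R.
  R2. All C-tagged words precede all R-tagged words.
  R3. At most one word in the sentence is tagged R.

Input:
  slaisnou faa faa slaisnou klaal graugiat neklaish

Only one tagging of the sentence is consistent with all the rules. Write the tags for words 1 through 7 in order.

Candidates per position — 1:slaisnou {P,R}; 2:faa {C,A}; 3:faa {C,A}; 4:slaisnou {P,R}; 5:klaal {P}; 6:graugiat {R}; 7:neklaish {V}.
Position 1: tagging it R would leave rule 3 unsatisfiable, so it must be P.
Position 2: tagging it C would leave rule 1 unsatisfiable, so it must be A.
Position 4: tagging it R would leave rule 3 unsatisfiable, so it must be P.
Position 3: tagging it C would leave rule 1 unsatisfiable, so it must be A.
The unique satisfying tagging is: P A A P P R V.
Check: rule 1 satisfied; rule 2 satisfied; rule 3 satisfied.

P A A P P R V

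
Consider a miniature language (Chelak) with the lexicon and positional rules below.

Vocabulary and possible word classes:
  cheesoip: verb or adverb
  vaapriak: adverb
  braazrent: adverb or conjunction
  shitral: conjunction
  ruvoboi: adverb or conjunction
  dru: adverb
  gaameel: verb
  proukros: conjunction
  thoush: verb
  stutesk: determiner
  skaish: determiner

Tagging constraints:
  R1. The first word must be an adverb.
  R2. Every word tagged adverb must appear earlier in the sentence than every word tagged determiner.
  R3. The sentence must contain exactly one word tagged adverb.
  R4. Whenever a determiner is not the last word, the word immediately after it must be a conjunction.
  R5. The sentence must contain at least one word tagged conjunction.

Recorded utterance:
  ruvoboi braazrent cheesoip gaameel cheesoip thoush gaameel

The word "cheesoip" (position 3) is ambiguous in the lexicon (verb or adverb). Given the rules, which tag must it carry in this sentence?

Candidates per position — 1:ruvoboi {adverb,conjunction}; 2:braazrent {adverb,conjunction}; 3:cheesoip {verb,adverb}; 4:gaameel {verb}; 5:cheesoip {verb,adverb}; 6:thoush {verb}; 7:gaameel {verb}.
Position 1: conjunction is ruled out by rule 1; that leaves adverb.
Position 2: adverb is ruled out by rule 3; that leaves conjunction.
Position 3: adverb is ruled out by rule 3; that leaves verb.
Position 5: adverb is ruled out by rule 3; that leaves verb.
So the tagging must be: adverb conjunction verb verb verb verb verb.
Rule-by-rule: rule 1 holds; rule 2 holds; rule 3 holds; rule 4 holds; rule 5 holds.

verb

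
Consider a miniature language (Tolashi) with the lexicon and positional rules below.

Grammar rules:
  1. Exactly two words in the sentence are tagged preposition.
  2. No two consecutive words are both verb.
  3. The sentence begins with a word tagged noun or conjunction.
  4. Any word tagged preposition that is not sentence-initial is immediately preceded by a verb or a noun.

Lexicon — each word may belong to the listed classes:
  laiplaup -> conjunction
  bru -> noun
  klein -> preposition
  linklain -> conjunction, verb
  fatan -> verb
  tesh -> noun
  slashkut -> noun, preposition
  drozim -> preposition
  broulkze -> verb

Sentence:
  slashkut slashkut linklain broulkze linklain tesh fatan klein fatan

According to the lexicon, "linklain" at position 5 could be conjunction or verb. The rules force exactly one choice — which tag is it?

conjunction

Candidates per position — 1:slashkut {noun,preposition}; 2:slashkut {noun,preposition}; 3:linklain {conjunction,verb}; 4:broulkze {verb}; 5:linklain {conjunction,verb}; 6:tesh {noun}; 7:fatan {verb}; 8:klein {preposition}; 9:fatan {verb}.
Position 1: preposition is ruled out by rule 3; that leaves noun.
Position 2: noun is ruled out by rule 1; that leaves preposition.
Position 3: verb is ruled out by rule 2; that leaves conjunction.
Position 5: verb is ruled out by rule 2; that leaves conjunction.
The only consistent sequence is: noun preposition conjunction verb conjunction noun verb preposition verb.
Verifying each rule — rule 1 satisfied; rule 2 satisfied; rule 3 satisfied; rule 4 satisfied.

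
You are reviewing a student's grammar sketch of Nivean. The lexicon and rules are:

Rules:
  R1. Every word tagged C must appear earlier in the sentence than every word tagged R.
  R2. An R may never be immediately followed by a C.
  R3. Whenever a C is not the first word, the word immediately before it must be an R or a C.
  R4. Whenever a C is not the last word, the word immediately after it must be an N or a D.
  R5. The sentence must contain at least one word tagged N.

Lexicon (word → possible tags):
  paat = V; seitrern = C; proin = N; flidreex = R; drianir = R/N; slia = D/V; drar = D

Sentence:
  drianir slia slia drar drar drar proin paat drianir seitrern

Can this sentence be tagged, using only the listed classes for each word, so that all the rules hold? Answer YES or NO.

NO

Candidates per position — 1:drianir {R,N}; 2:slia {D,V}; 3:slia {D,V}; 4:drar {D}; 5:drar {D}; 6:drar {D}; 7:proin {N}; 8:paat {V}; 9:drianir {R,N}; 10:seitrern {C}.
Every candidate sequence violates at least one rule; no consistent tagging exists.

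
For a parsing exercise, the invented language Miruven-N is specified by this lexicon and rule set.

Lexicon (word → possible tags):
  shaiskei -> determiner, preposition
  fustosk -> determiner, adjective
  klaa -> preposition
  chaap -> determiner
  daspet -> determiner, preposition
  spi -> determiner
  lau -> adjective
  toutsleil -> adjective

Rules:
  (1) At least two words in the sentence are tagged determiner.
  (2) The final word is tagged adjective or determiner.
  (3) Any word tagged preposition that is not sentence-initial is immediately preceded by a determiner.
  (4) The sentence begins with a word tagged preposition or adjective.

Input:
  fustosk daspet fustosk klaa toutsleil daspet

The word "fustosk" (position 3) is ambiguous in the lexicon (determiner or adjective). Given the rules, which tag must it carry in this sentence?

Candidates per position — 1:fustosk {determiner,adjective}; 2:daspet {determiner,preposition}; 3:fustosk {determiner,adjective}; 4:klaa {preposition}; 5:toutsleil {adjective}; 6:daspet {determiner,preposition}.
Word 1 cannot be determiner — rule 4 would then fail for every completion. It is adjective.
Word 2 cannot be preposition — rule 3 would then fail for every completion. It is determiner.
Word 3 cannot be adjective — rule 3 would then fail for every completion. It is determiner.
Word 6 cannot be preposition — rule 2 would then fail for every completion. It is determiner.
That leaves exactly one tagging: adjective determiner determiner preposition adjective determiner.
Rule-by-rule: rule 1 ok; rule 2 ok; rule 3 ok; rule 4 ok.

determiner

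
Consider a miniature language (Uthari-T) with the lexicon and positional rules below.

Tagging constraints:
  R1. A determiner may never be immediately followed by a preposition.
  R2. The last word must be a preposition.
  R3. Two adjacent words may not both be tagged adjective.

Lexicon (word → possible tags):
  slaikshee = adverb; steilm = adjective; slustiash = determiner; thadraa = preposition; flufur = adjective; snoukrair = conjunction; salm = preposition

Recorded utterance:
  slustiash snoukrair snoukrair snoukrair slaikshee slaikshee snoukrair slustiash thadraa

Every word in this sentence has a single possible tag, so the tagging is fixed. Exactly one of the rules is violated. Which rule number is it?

Fixed tagging: determiner conjunction conjunction conjunction adverb adverb conjunction determiner preposition.
Checking each rule: R1 violated, R2 holds, R3 holds.
Only rule 1 fails.

1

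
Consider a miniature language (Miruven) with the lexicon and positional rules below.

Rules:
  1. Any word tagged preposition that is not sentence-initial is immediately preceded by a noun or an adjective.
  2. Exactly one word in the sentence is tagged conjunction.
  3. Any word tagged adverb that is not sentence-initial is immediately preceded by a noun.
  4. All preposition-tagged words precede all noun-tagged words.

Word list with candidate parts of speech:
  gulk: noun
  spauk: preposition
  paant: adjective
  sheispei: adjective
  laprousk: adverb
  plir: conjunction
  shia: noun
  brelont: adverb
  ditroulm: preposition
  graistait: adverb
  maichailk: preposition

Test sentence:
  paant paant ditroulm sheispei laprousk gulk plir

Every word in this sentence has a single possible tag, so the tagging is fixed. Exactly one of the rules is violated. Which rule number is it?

3

Fixed tagging: adjective adjective preposition adjective adverb noun conjunction.
Checking each rule: R1 ok, R2 ok, R3 fails, R4 ok.
Only rule 3 fails.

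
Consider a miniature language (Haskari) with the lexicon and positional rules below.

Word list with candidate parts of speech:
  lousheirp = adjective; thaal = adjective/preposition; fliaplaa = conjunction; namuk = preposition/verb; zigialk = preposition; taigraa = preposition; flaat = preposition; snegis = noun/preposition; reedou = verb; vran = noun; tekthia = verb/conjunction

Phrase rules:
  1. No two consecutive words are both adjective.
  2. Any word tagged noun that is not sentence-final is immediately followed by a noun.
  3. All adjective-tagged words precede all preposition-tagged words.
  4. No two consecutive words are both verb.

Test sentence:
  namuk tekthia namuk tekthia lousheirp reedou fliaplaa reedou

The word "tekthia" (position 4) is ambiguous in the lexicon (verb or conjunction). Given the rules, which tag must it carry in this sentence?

Candidates per position — 1:namuk {preposition,verb}; 2:tekthia {verb,conjunction}; 3:namuk {preposition,verb}; 4:tekthia {verb,conjunction}; 5:lousheirp {adjective}; 6:reedou {verb}; 7:fliaplaa {conjunction}; 8:reedou {verb}.
If word 1 were preposition, no tagging could satisfy rule 3; so word 1 is verb.
If word 2 were verb, no tagging could satisfy rule 4; so word 2 is conjunction.
If word 3 were preposition, no tagging could satisfy rule 3; so word 3 is verb.
If word 4 were verb, no tagging could satisfy rule 4; so word 4 is conjunction.
That leaves exactly one tagging: verb conjunction verb conjunction adjective verb conjunction verb.
Checking: rule 1 ✓; rule 2 ✓; rule 3 ✓; rule 4 ✓.

conjunction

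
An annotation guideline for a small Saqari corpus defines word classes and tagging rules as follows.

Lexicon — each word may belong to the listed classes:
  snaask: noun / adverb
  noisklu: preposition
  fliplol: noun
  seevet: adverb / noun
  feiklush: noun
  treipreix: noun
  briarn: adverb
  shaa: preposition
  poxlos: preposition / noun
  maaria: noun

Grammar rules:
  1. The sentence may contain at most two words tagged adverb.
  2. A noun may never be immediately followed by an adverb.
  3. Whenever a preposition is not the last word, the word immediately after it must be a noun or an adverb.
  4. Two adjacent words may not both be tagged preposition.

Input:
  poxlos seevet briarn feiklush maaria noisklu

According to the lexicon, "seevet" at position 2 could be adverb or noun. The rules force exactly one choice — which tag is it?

Candidates per position — 1:poxlos {preposition,noun}; 2:seevet {adverb,noun}; 3:briarn {adverb}; 4:feiklush {noun}; 5:maaria {noun}; 6:noisklu {preposition}.
At position 1, choosing noun makes rule 2 impossible to satisfy; hence preposition.
At position 2, choosing noun makes rule 2 impossible to satisfy; hence adverb.
The unique satisfying tagging is: preposition adverb adverb noun noun preposition.
Verifying each rule — rule 1 ✓; rule 2 ✓; rule 3 ✓; rule 4 ✓.

adverb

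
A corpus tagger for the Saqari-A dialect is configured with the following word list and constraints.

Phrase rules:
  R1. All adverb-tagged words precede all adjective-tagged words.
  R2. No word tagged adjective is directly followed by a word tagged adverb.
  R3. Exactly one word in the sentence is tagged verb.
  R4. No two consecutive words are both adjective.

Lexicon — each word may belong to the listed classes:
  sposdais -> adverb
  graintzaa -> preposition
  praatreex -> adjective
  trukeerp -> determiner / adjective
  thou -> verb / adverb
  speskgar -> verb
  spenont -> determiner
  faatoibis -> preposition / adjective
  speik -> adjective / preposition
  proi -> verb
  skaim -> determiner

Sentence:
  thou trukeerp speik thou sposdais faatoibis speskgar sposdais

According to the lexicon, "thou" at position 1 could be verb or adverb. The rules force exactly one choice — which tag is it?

adverb

Candidates per position — 1:thou {verb,adverb}; 2:trukeerp {determiner,adjective}; 3:speik {adjective,preposition}; 4:thou {verb,adverb}; 5:sposdais {adverb}; 6:faatoibis {preposition,adjective}; 7:speskgar {verb}; 8:sposdais {adverb}.
Word 1 cannot be verb — rule 3 would then fail for every completion. It is adverb.
Word 2 cannot be adjective — rule 1 would then fail for every completion. It is determiner.
Word 3 cannot be adjective — rule 1 would then fail for every completion. It is preposition.
Word 4 cannot be verb — rule 3 would then fail for every completion. It is adverb.
Word 6 cannot be adjective — rule 1 would then fail for every completion. It is preposition.
So the tagging must be: adverb determiner preposition adverb adverb preposition verb adverb.
Checking: rule 1 holds; rule 2 holds; rule 3 holds; rule 4 holds.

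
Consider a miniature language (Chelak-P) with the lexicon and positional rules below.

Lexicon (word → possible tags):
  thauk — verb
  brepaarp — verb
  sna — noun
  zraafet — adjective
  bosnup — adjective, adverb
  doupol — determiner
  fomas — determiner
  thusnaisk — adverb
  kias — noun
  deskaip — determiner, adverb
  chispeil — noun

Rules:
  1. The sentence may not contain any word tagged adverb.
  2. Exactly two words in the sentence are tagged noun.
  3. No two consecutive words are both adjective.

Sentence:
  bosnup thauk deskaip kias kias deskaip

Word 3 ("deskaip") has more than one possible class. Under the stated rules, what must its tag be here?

determiner

Candidates per position — 1:bosnup {adjective,adverb}; 2:thauk {verb}; 3:deskaip {determiner,adverb}; 4:kias {noun}; 5:kias {noun}; 6:deskaip {determiner,adverb}.
Position 1: adverb is ruled out by rule 1; that leaves adjective.
Position 3: adverb is ruled out by rule 1; that leaves determiner.
Position 6: adverb is ruled out by rule 1; that leaves determiner.
The only consistent sequence is: adjective verb determiner noun noun determiner.
Check: rule 1 satisfied; rule 2 satisfied; rule 3 satisfied.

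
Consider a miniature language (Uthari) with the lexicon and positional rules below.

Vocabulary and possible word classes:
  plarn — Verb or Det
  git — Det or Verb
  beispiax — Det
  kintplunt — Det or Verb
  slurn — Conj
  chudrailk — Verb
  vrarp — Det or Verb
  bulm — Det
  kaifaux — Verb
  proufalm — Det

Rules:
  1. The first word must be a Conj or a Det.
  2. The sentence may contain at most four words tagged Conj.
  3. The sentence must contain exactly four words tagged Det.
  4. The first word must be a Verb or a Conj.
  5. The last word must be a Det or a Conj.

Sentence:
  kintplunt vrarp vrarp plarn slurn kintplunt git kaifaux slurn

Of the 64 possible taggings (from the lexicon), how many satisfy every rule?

0

Candidates per position — 1:kintplunt {Det,Verb}; 2:vrarp {Det,Verb}; 3:vrarp {Det,Verb}; 4:plarn {Verb,Det}; 5:slurn {Conj}; 6:kintplunt {Det,Verb}; 7:git {Det,Verb}; 8:kaifaux {Verb}; 9:slurn {Conj}.
There are 64 candidate sequences in total.
Every candidate sequence violates at least one rule; no consistent tagging exists.
Count = 0.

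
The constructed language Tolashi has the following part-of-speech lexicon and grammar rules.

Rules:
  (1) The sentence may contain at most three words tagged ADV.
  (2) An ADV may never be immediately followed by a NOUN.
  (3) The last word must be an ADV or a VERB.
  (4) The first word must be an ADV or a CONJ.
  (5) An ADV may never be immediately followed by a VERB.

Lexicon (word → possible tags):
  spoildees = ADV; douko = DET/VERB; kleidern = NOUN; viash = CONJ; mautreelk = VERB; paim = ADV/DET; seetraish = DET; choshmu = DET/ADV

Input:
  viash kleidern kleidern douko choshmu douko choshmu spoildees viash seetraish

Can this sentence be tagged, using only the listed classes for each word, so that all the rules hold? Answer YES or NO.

NO

Candidates per position — 1:viash {CONJ}; 2:kleidern {NOUN}; 3:kleidern {NOUN}; 4:douko {DET,VERB}; 5:choshmu {DET,ADV}; 6:douko {DET,VERB}; 7:choshmu {DET,ADV}; 8:spoildees {ADV}; 9:viash {CONJ}; 10:seetraish {DET}.
Rule 3 cannot be satisfied by any choice of tags from the lexicon.
So there is no consistent tagging.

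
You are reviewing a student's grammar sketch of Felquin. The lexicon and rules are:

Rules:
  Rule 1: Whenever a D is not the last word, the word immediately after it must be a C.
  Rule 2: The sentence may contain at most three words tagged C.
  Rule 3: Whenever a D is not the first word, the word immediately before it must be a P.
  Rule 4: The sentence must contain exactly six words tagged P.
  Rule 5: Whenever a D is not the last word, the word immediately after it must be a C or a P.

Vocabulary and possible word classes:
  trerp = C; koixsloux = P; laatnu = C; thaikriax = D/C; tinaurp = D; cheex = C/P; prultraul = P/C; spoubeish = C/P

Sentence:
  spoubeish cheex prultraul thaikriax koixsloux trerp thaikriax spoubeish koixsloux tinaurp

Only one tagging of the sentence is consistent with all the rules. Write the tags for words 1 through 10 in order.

P P P C P C C P P D

Candidates per position — 1:spoubeish {C,P}; 2:cheex {C,P}; 3:prultraul {P,C}; 4:thaikriax {D,C}; 5:koixsloux {P}; 6:trerp {C}; 7:thaikriax {D,C}; 8:spoubeish {C,P}; 9:koixsloux {P}; 10:tinaurp {D}.
At position 1, choosing C makes rule 4 impossible to satisfy; hence P.
At position 2, choosing C makes rule 4 impossible to satisfy; hence P.
At position 3, choosing C makes rule 4 impossible to satisfy; hence P.
At position 4, choosing D makes rule 1 impossible to satisfy; hence C.
At position 7, choosing D makes rule 3 impossible to satisfy; hence C.
At position 8, choosing C makes rule 2 impossible to satisfy; hence P.
So the tagging must be: P P P C P C C P P D.
Rule-by-rule: rule 1 ok; rule 2 ok; rule 3 ok; rule 4 ok; rule 5 ok.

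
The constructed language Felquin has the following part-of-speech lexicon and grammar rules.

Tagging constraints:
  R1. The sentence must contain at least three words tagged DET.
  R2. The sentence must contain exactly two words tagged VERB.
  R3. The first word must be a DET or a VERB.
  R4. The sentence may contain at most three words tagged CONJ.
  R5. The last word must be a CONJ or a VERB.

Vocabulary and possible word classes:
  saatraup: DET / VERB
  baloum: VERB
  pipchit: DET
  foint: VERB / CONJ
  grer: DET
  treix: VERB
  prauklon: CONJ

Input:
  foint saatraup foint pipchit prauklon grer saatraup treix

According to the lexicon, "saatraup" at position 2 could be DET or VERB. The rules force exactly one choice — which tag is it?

Candidates per position — 1:foint {VERB,CONJ}; 2:saatraup {DET,VERB}; 3:foint {VERB,CONJ}; 4:pipchit {DET}; 5:prauklon {CONJ}; 6:grer {DET}; 7:saatraup {DET,VERB}; 8:treix {VERB}.
Position 1: tagging it CONJ would leave rule 3 unsatisfiable, so it must be VERB.
Position 2: tagging it VERB would leave rule 2 unsatisfiable, so it must be DET.
Position 3: tagging it VERB would leave rule 2 unsatisfiable, so it must be CONJ.
Position 7: tagging it VERB would leave rule 2 unsatisfiable, so it must be DET.
So the tagging must be: VERB DET CONJ DET CONJ DET DET VERB.
Verifying each rule — rule 1 satisfied; rule 2 satisfied; rule 3 satisfied; rule 4 satisfied; rule 5 satisfied.

DET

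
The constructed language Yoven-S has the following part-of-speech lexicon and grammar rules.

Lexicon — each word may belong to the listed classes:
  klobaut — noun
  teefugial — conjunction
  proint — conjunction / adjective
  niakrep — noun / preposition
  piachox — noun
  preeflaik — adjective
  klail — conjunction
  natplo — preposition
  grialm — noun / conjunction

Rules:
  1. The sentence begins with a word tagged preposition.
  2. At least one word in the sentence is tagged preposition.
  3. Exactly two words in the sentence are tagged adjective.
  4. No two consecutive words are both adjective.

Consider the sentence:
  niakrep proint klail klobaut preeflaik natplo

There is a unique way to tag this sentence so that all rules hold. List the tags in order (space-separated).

preposition adjective conjunction noun adjective preposition

Candidates per position — 1:niakrep {noun,preposition}; 2:proint {conjunction,adjective}; 3:klail {conjunction}; 4:klobaut {noun}; 5:preeflaik {adjective}; 6:natplo {preposition}.
Word 1 cannot be noun — rule 1 would then fail for every completion. It is preposition.
Word 2 cannot be conjunction — rule 3 would then fail for every completion. It is adjective.
The unique satisfying tagging is: preposition adjective conjunction noun adjective preposition.
Check: rule 1 ✓; rule 2 ✓; rule 3 ✓; rule 4 ✓.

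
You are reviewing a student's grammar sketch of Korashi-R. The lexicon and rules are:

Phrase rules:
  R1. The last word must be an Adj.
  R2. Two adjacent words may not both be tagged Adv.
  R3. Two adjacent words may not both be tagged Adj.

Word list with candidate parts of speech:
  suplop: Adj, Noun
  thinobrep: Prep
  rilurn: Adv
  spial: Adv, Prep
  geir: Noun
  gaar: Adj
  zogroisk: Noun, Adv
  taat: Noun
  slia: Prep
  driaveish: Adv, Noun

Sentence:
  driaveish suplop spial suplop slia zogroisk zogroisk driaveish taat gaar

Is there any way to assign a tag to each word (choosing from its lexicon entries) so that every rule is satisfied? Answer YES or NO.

YES

Candidates per position — 1:driaveish {Adv,Noun}; 2:suplop {Adj,Noun}; 3:spial {Adv,Prep}; 4:suplop {Adj,Noun}; 5:slia {Prep}; 6:zogroisk {Noun,Adv}; 7:zogroisk {Noun,Adv}; 8:driaveish {Adv,Noun}; 9:taat {Noun}; 10:gaar {Adj}.
One satisfying assignment: Noun Noun Prep Adj Prep Adv Noun Noun Noun Adj.
Check: rule 1 ✓; rule 2 ✓; rule 3 ✓.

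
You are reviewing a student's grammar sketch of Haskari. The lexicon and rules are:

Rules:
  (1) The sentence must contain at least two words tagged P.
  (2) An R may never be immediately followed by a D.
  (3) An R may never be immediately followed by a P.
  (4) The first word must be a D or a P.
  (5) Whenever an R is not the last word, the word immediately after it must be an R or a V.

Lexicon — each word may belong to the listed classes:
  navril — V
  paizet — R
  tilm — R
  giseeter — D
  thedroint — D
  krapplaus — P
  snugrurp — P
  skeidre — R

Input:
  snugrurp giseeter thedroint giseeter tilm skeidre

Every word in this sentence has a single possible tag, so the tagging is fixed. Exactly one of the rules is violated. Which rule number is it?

Fixed tagging: P D D D R R.
Applying the rules: R1 fail, R2 pass, R3 pass, R4 pass, R5 pass.
Only rule 1 fails.

1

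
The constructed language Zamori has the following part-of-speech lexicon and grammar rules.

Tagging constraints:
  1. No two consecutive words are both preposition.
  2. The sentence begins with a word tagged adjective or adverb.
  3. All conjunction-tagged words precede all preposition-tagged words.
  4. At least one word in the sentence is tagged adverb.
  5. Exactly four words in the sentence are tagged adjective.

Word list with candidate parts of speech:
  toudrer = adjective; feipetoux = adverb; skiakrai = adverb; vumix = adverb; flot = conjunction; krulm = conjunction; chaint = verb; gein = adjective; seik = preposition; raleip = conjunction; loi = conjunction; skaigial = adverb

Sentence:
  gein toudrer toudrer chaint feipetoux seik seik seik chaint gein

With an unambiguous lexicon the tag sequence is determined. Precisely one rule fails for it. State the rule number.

Fixed tagging: adjective adjective adjective verb adverb preposition preposition preposition verb adjective.
Applying the rules: R1 violated, R2 holds, R3 holds, R4 holds, R5 holds.
Only rule 1 fails.

1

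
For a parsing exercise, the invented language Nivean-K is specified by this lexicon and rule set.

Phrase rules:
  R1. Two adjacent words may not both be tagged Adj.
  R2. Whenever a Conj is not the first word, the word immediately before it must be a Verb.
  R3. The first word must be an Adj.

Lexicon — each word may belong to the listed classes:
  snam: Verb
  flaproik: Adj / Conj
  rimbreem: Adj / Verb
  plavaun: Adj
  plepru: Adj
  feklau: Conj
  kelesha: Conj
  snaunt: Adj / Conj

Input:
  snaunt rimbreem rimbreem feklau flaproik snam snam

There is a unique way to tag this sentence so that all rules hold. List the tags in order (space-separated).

Adj Verb Verb Conj Adj Verb Verb

Candidates per position — 1:snaunt {Adj,Conj}; 2:rimbreem {Adj,Verb}; 3:rimbreem {Adj,Verb}; 4:feklau {Conj}; 5:flaproik {Adj,Conj}; 6:snam {Verb}; 7:snam {Verb}.
Word 1 cannot be Conj — rule 3 would then fail for every completion. It is Adj.
Word 2 cannot be Adj — rule 1 would then fail for every completion. It is Verb.
Word 3 cannot be Adj — rule 2 would then fail for every completion. It is Verb.
Word 5 cannot be Conj — rule 2 would then fail for every completion. It is Adj.
The unique satisfying tagging is: Adj Verb Verb Conj Adj Verb Verb.
Check: rule 1 holds; rule 2 holds; rule 3 holds.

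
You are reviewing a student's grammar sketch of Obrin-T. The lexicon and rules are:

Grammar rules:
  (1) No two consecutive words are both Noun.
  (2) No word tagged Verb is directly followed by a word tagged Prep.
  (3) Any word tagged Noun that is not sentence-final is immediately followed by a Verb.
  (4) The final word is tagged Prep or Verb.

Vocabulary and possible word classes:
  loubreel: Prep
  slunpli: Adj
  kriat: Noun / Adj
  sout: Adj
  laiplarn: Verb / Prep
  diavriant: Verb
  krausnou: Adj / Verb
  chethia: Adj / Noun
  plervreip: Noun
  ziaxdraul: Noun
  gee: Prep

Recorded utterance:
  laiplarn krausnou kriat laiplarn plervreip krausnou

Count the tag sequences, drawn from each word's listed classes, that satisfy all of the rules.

12

Candidates per position — 1:laiplarn {Verb,Prep}; 2:krausnou {Adj,Verb}; 3:kriat {Noun,Adj}; 4:laiplarn {Verb,Prep}; 5:plervreip {Noun}; 6:krausnou {Adj,Verb}.
There are 32 candidate sequences in total.
Checking each against the rules leaves 12 sequences.
Count = 12.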